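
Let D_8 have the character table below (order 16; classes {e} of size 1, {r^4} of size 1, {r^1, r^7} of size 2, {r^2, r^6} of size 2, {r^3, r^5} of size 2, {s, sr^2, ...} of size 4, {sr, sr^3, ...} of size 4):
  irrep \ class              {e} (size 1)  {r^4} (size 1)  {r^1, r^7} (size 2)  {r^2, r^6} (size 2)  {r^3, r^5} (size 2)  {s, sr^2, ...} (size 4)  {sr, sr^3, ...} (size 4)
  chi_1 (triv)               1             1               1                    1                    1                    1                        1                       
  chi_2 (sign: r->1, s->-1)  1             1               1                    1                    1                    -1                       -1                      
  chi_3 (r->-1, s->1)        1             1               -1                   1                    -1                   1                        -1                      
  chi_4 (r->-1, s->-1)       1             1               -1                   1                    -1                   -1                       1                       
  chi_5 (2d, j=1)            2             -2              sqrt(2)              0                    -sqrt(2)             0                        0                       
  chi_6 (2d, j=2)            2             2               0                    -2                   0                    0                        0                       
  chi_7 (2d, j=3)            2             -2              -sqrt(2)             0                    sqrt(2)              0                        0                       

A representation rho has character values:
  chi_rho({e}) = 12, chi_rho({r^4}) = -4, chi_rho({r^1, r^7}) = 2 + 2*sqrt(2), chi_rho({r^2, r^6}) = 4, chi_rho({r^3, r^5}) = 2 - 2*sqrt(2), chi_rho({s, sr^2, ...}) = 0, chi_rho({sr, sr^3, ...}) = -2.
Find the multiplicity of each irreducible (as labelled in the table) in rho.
Multiplicities: chi_1: 1, chi_2: 2, chi_3: 1, chi_4: 0, chi_5: 3, chi_6: 0, chi_7: 1.

Details: Use <chi_rho, chi> = (1/|G|) sum_C |C| * chi_rho(C) * conj(chi(C)) with |G| = 16 for each irreducible chi in the table:
  <chi_rho, chi_1> = (1/16)[1*(12)*conj(1) + 1*(-4)*conj(1) + 2*(2 + 2*sqrt(2))*conj(1) + 2*(4)*conj(1) + 2*(2 - 2*sqrt(2))*conj(1) + 4*(0)*conj(1) + 4*(-2)*conj(1)]
      = (1/16)[(12) + (-4) + (4 + 4*sqrt(2)) + (8) + (4 - 4*sqrt(2)) + (0) + (-8)] = 16/16 = 1
  <chi_rho, chi_2> = (1/16)[1*(12)*conj(1) + 1*(-4)*conj(1) + 2*(2 + 2*sqrt(2))*conj(1) + 2*(4)*conj(1) + 2*(2 - 2*sqrt(2))*conj(1) + 4*(0)*conj(-1) + 4*(-2)*conj(-1)]
      = (1/16)[(12) + (-4) + (4 + 4*sqrt(2)) + (8) + (4 - 4*sqrt(2)) + (0) + (8)] = 32/16 = 2
  <chi_rho, chi_3> = (1/16)[1*(12)*conj(1) + 1*(-4)*conj(1) + 2*(2 + 2*sqrt(2))*conj(-1) + 2*(4)*conj(1) + 2*(2 - 2*sqrt(2))*conj(-1) + 4*(0)*conj(1) + 4*(-2)*conj(-1)]
      = (1/16)[(12) + (-4) + (-4*sqrt(2) - 4) + (8) + (-4 + 4*sqrt(2)) + (0) + (8)] = 16/16 = 1
  <chi_rho, chi_4> = (1/16)[1*(12)*conj(1) + 1*(-4)*conj(1) + 2*(2 + 2*sqrt(2))*conj(-1) + 2*(4)*conj(1) + 2*(2 - 2*sqrt(2))*conj(-1) + 4*(0)*conj(-1) + 4*(-2)*conj(1)]
      = (1/16)[(12) + (-4) + (-4*sqrt(2) - 4) + (8) + (-4 + 4*sqrt(2)) + (0) + (-8)] = 0/16 = 0
  <chi_rho, chi_5> = (1/16)[1*(12)*conj(2) + 1*(-4)*conj(-2) + 2*(2 + 2*sqrt(2))*conj(sqrt(2)) + 2*(4)*conj(0) + 2*(2 - 2*sqrt(2))*conj(-sqrt(2)) + 4*(0)*conj(0) + 4*(-2)*conj(0)]
      = (1/16)[(24) + (8) + (4*sqrt(2) + 8) + (0) + (8 - 4*sqrt(2)) + (0) + (0)] = 48/16 = 3
  <chi_rho, chi_6> = (1/16)[1*(12)*conj(2) + 1*(-4)*conj(2) + 2*(2 + 2*sqrt(2))*conj(0) + 2*(4)*conj(-2) + 2*(2 - 2*sqrt(2))*conj(0) + 4*(0)*conj(0) + 4*(-2)*conj(0)]
      = (1/16)[(24) + (-8) + (0) + (-16) + (0) + (0) + (0)] = 0/16 = 0
  <chi_rho, chi_7> = (1/16)[1*(12)*conj(2) + 1*(-4)*conj(-2) + 2*(2 + 2*sqrt(2))*conj(-sqrt(2)) + 2*(4)*conj(0) + 2*(2 - 2*sqrt(2))*conj(sqrt(2)) + 4*(0)*conj(0) + 4*(-2)*conj(0)]
      = (1/16)[(24) + (8) + (-8 - 4*sqrt(2)) + (0) + (-8 + 4*sqrt(2)) + (0) + (0)] = 16/16 = 1
Dimension check: dim(rho) = sum (mult * dim) = 1*1 + 2*1 + 1*1 + 0*1 + 3*2 + 0*2 + 1*2 = 12 = chi_rho(e) = 12.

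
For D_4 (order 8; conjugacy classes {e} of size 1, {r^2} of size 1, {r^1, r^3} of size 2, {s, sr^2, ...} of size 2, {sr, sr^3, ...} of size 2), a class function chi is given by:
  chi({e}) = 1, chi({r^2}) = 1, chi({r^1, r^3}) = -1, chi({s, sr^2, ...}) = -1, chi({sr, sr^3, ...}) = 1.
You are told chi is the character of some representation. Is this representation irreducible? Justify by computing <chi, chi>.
Irreducible: <chi, chi> = 1.

Reasoning: <chi, chi> = (1/|G|) sum_C |C| * |chi(C)|^2 = (1/8)[1*|1|^2 + 1*|1|^2 + 2*|-1|^2 + 2*|-1|^2 + 2*|1|^2]
  = (1/8)[(1) + (1) + (2) + (2) + (2)] = 8/8 = 1.
A character is irreducible iff <chi, chi> = 1, so this representation is irreducible.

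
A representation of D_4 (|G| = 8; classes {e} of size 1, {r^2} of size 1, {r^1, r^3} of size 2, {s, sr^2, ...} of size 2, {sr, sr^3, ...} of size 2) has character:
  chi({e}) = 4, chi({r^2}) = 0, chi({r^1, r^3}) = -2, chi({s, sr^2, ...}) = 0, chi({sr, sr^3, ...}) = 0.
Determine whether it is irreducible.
Not irreducible (reducible): <chi, chi> = 3 > 1.

Details: <chi, chi> = (1/|G|) sum_C |C| * |chi(C)|^2 = (1/8)[1*|4|^2 + 1*|0|^2 + 2*|-2|^2 + 2*|0|^2 + 2*|0|^2]
  = (1/8)[(16) + (0) + (8) + (0) + (0)] = 24/8 = 3.
A character is irreducible iff <chi, chi> = 1, so this representation is reducible.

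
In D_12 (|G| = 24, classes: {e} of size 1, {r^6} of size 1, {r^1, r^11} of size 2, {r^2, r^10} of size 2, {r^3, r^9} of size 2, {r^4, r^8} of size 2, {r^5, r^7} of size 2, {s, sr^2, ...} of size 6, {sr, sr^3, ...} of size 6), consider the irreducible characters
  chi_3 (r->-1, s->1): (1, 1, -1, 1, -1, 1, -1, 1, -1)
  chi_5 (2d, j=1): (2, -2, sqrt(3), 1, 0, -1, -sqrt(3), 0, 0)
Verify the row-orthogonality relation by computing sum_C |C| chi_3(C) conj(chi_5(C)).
Sum = 0; so <chi_3, chi_5> = 0 (distinct irreducibles are orthogonal).

Solution. Compute term by term over conjugacy classes (|C| * chi_3(C) * conj(chi_5(C))):
  1*(1)*conj(2) + 1*(1)*conj(-2) + 2*(-1)*conj(sqrt(3)) + 2*(1)*conj(1) + 2*(-1)*conj(0) + 2*(1)*conj(-1) + 2*(-1)*conj(-sqrt(3)) + 6*(1)*conj(0) + 6*(-1)*conj(0)
  = (2) + (-2) + (-2*sqrt(3)) + (2) + (0) + (-2) + (2*sqrt(3)) + (0) + (0)
  = 0.
Dividing by |G| = 24 gives 0/24 = 0, matching the row-orthogonality relation <chi_3, chi_5> = [chi_3 = chi_5].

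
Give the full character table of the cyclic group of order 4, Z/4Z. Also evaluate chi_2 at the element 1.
Character table of Z/4Z (irreps indexed chi_0,...,chi_3 with chi_k(m) = zeta_4^(k*m), zeta_4 = exp(2*pi*i/4)):
  irrep \ class  {0} (size 1)  {1} (size 1)  {2} (size 1)  {3} (size 1)
  chi_0          1             1             1             1           
  chi_1          1             I             -1            -I          
  chi_2          1             -1            1             -1          
  chi_3          1             -I            -1            I           

Spot check: chi_2(1) = zeta_4^(2*1) = zeta_4^2 = -1.

Proof sketch: Z/4Z is abelian, so all 4 irreducible complex representations are 1-dimensional. They are given by chi_k(m) = zeta_4^(k*m) for k = 0,...,3. Row orthogonality: sum_m chi_k(m) conj(chi_l(m)) = 4 * [k = l].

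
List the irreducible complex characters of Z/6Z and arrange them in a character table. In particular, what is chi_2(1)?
Character table of Z/6Z (irreps indexed chi_0,...,chi_5 with chi_k(m) = zeta_6^(k*m), zeta_6 = exp(2*pi*i/6)):
  irrep \ class  {0} (size 1)  {1} (size 1)    {2} (size 1)    {3} (size 1)  {4} (size 1)    {5} (size 1)  
  chi_0          1             1               1               1             1               1             
  chi_1          1             exp(I*pi/3)     exp(2*I*pi/3)   -1            exp(-2*I*pi/3)  exp(-I*pi/3)  
  chi_2          1             exp(2*I*pi/3)   exp(-2*I*pi/3)  1             exp(2*I*pi/3)   exp(-2*I*pi/3)
  chi_3          1             -1              1               -1            1               -1            
  chi_4          1             exp(-2*I*pi/3)  exp(2*I*pi/3)   1             exp(-2*I*pi/3)  exp(2*I*pi/3) 
  chi_5          1             exp(-I*pi/3)    exp(-2*I*pi/3)  -1            exp(2*I*pi/3)   exp(I*pi/3)   

Spot check: chi_2(1) = zeta_6^(2*1) = zeta_6^2 = exp(2*I*pi/3).

Solution. Z/6Z is abelian, so all 6 irreducible complex representations are 1-dimensional. They are given by chi_k(m) = zeta_6^(k*m) for k = 0,...,5. Row orthogonality: sum_m chi_k(m) conj(chi_l(m)) = 6 * [k = l].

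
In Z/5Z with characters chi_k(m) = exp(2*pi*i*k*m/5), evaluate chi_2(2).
chi_2(2) = zeta_5^4 = exp(-2*I*pi/5)

Derivation: chi_2(2) = zeta_5^(2*2) = zeta_5^4. Since zeta_5^5 = 1, this equals zeta_5^4 = exp(2*pi*i*4/5) = exp(-2*I*pi/5).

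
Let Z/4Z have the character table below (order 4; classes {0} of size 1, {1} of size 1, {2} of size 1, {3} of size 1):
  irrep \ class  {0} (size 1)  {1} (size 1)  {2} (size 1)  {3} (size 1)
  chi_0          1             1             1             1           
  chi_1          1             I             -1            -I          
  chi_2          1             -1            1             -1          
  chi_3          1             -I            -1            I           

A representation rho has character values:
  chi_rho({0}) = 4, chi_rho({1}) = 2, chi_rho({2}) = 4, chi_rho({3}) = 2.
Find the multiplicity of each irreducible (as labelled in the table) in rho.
Multiplicities: chi_0: 3, chi_1: 0, chi_2: 1, chi_3: 0.

Solution. Use <chi_rho, chi> = (1/|G|) sum_C |C| * chi_rho(C) * conj(chi(C)) with |G| = 4 for each irreducible chi in the table:
  <chi_rho, chi_0> = (1/4)[1*(4)*conj(1) + 1*(2)*conj(1) + 1*(4)*conj(1) + 1*(2)*conj(1)]
      = (1/4)[(4) + (2) + (4) + (2)] = 12/4 = 3
  <chi_rho, chi_1> = (1/4)[1*(4)*conj(1) + 1*(2)*conj(I) + 1*(4)*conj(-1) + 1*(2)*conj(-I)]
      = (1/4)[(4) + (-2*I) + (-4) + (2*I)] = 0/4 = 0
  <chi_rho, chi_2> = (1/4)[1*(4)*conj(1) + 1*(2)*conj(-1) + 1*(4)*conj(1) + 1*(2)*conj(-1)]
      = (1/4)[(4) + (-2) + (4) + (-2)] = 4/4 = 1
  <chi_rho, chi_3> = (1/4)[1*(4)*conj(1) + 1*(2)*conj(-I) + 1*(4)*conj(-1) + 1*(2)*conj(I)]
      = (1/4)[(4) + (2*I) + (-4) + (-2*I)] = 0/4 = 0
(Exp terms are combined using exp(i*s)*conj(exp(i*t)) = exp(i*(s-t)), and sums of them are collapsed using the identity that for every m > 1 the m distinct m-th roots of unity sum to 0, e.g. 1 + exp(2*I*pi/3) + exp(-2*I*pi/3) = 0.)
Dimension check: dim(rho) = sum (mult * dim) = 3*1 + 0*1 + 1*1 + 0*1 = 4 = chi_rho(e) = 4.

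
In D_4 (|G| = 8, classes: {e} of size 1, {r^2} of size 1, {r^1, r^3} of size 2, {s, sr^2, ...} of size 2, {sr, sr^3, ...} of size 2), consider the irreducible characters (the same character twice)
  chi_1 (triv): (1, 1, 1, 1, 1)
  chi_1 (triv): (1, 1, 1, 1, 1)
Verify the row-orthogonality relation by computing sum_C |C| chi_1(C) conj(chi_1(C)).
Sum = 8 = |G| = 8; so <chi_1, chi_1> = 1 (norm-1 confirms irreducibility).

Why: Compute term by term over conjugacy classes (|C| * chi_1(C) * conj(chi_1(C))):
  1*(1)*conj(1) + 1*(1)*conj(1) + 2*(1)*conj(1) + 2*(1)*conj(1) + 2*(1)*conj(1)
  = (1) + (1) + (2) + (2) + (2)
  = 8.
Dividing by |G| = 8 gives 8/8 = 1, matching the row-orthogonality relation <chi_1, chi_1> = [chi_1 = chi_1].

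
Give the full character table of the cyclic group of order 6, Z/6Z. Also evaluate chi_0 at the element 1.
Character table of Z/6Z (irreps indexed chi_0,...,chi_5 with chi_k(m) = zeta_6^(k*m), zeta_6 = exp(2*pi*i/6)):
  irrep \ class  {0} (size 1)  {1} (size 1)    {2} (size 1)    {3} (size 1)  {4} (size 1)    {5} (size 1)  
  chi_0          1             1               1               1             1               1             
  chi_1          1             exp(I*pi/3)     exp(2*I*pi/3)   -1            exp(-2*I*pi/3)  exp(-I*pi/3)  
  chi_2          1             exp(2*I*pi/3)   exp(-2*I*pi/3)  1             exp(2*I*pi/3)   exp(-2*I*pi/3)
  chi_3          1             -1              1               -1            1               -1            
  chi_4          1             exp(-2*I*pi/3)  exp(2*I*pi/3)   1             exp(-2*I*pi/3)  exp(2*I*pi/3) 
  chi_5          1             exp(-I*pi/3)    exp(-2*I*pi/3)  -1            exp(2*I*pi/3)   exp(I*pi/3)   

Spot check: chi_0(1) = zeta_6^(0*1) = zeta_6^0 = 1.

Reasoning: Z/6Z is abelian, so all 6 irreducible complex representations are 1-dimensional. They are given by chi_k(m) = zeta_6^(k*m) for k = 0,...,5. Row orthogonality: sum_m chi_k(m) conj(chi_l(m)) = 6 * [k = l].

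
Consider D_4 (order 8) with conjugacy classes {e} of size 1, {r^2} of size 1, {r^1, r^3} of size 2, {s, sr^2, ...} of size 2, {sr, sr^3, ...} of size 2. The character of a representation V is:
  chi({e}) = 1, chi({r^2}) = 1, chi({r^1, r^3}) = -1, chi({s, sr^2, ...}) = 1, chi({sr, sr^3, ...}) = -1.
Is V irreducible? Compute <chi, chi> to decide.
Irreducible: <chi, chi> = 1.

Reasoning: <chi, chi> = (1/|G|) sum_C |C| * |chi(C)|^2 = (1/8)[1*|1|^2 + 1*|1|^2 + 2*|-1|^2 + 2*|1|^2 + 2*|-1|^2]
  = (1/8)[(1) + (1) + (2) + (2) + (2)] = 8/8 = 1.
A character is irreducible iff <chi, chi> = 1, so this representation is irreducible.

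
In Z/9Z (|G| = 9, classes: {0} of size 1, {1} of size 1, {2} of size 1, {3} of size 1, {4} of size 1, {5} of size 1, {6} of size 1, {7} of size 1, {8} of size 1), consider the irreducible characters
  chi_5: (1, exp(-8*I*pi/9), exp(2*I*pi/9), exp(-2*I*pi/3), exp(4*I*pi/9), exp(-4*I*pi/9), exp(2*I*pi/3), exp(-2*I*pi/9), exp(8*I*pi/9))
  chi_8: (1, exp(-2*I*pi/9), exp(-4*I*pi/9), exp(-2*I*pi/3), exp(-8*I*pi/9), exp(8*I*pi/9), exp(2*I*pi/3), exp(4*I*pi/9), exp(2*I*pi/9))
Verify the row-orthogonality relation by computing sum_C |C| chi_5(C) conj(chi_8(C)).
Sum = 0; so <chi_5, chi_8> = 0 (distinct irreducibles are orthogonal).

Details: Compute term by term over conjugacy classes (|C| * chi_5(C) * conj(chi_8(C))):
  1*(1)*conj(1) + 1*(exp(-8*I*pi/9))*conj(exp(-2*I*pi/9)) + 1*(exp(2*I*pi/9))*conj(exp(-4*I*pi/9)) + 1*(exp(-2*I*pi/3))*conj(exp(-2*I*pi/3)) + 1*(exp(4*I*pi/9))*conj(exp(-8*I*pi/9)) + 1*(exp(-4*I*pi/9))*conj(exp(8*I*pi/9)) + 1*(exp(2*I*pi/3))*conj(exp(2*I*pi/3)) + 1*(exp(-2*I*pi/9))*conj(exp(4*I*pi/9)) + 1*(exp(8*I*pi/9))*conj(exp(2*I*pi/9))
  = (1) + (exp(-2*I*pi/3)) + (exp(2*I*pi/3)) + (1) + (exp(-2*I*pi/3)) + (exp(2*I*pi/3)) + (1) + (exp(-2*I*pi/3)) + (exp(2*I*pi/3))
  = 0.
(Exp terms are combined using exp(i*s)*conj(exp(i*t)) = exp(i*(s-t)), and sums of them are collapsed using the identity that for every m > 1 the m distinct m-th roots of unity sum to 0, e.g. 1 + exp(2*I*pi/3) + exp(-2*I*pi/3) = 0.)
Dividing by |G| = 9 gives 0/9 = 0, matching the row-orthogonality relation <chi_5, chi_8> = [chi_5 = chi_8].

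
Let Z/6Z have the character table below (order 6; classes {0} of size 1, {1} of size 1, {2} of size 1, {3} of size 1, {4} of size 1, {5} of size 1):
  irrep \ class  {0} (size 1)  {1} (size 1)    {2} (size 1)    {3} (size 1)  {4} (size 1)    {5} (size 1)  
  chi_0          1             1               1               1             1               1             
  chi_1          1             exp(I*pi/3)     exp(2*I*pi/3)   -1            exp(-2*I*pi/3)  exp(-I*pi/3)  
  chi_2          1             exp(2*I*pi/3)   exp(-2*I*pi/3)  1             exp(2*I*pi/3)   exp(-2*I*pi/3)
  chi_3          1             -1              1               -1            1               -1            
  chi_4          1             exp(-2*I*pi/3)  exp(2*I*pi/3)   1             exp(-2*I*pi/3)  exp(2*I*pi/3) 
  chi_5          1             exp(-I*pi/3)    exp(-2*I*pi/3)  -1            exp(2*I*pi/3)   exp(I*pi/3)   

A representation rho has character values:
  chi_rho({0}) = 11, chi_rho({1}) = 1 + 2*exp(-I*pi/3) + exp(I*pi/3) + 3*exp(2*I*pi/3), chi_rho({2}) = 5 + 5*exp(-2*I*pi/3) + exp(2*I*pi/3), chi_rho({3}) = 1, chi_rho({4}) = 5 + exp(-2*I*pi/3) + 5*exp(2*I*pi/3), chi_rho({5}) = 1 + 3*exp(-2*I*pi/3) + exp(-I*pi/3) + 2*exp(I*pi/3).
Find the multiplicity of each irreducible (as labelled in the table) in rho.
Multiplicities: chi_0: 3, chi_1: 1, chi_2: 3, chi_3: 2, chi_4: 0, chi_5: 2.

Argument: Use <chi_rho, chi> = (1/|G|) sum_C |C| * chi_rho(C) * conj(chi(C)) with |G| = 6 for each irreducible chi in the table:
  <chi_rho, chi_0> = (1/6)[1*(11)*conj(1) + 1*(1 + 2*exp(-I*pi/3) + exp(I*pi/3) + 3*exp(2*I*pi/3))*conj(1) + 1*(5 + 5*exp(-2*I*pi/3) + exp(2*I*pi/3))*conj(1) + 1*(1)*conj(1) + 1*(5 + exp(-2*I*pi/3) + 5*exp(2*I*pi/3))*conj(1) + 1*(1 + 3*exp(-2*I*pi/3) + exp(-I*pi/3) + 2*exp(I*pi/3))*conj(1)]
      = (1/6)[(11) + (1 + 2*exp(-I*pi/3) + exp(I*pi/3) + 3*exp(2*I*pi/3)) + (5 + 5*exp(-2*I*pi/3) + exp(2*I*pi/3)) + (1) + (5 + exp(-2*I*pi/3) + 5*exp(2*I*pi/3)) + (1 + 3*exp(-2*I*pi/3) + exp(-I*pi/3) + 2*exp(I*pi/3))] = 18/6 = 3
  <chi_rho, chi_1> = (1/6)[1*(11)*conj(1) + 1*(1 + 2*exp(-I*pi/3) + exp(I*pi/3) + 3*exp(2*I*pi/3))*conj(exp(I*pi/3)) + 1*(5 + 5*exp(-2*I*pi/3) + exp(2*I*pi/3))*conj(exp(2*I*pi/3)) + 1*(1)*conj(-1) + 1*(5 + exp(-2*I*pi/3) + 5*exp(2*I*pi/3))*conj(exp(-2*I*pi/3)) + 1*(1 + 3*exp(-2*I*pi/3) + exp(-I*pi/3) + 2*exp(I*pi/3))*conj(exp(-I*pi/3))]
      = (1/6)[(11) + (2) + (-4) + (-1) + (-4) + (2)] = 6/6 = 1
  <chi_rho, chi_2> = (1/6)[1*(11)*conj(1) + 1*(1 + 2*exp(-I*pi/3) + exp(I*pi/3) + 3*exp(2*I*pi/3))*conj(exp(2*I*pi/3)) + 1*(5 + 5*exp(-2*I*pi/3) + exp(2*I*pi/3))*conj(exp(-2*I*pi/3)) + 1*(1)*conj(1) + 1*(5 + exp(-2*I*pi/3) + 5*exp(2*I*pi/3))*conj(exp(2*I*pi/3)) + 1*(1 + 3*exp(-2*I*pi/3) + exp(-I*pi/3) + 2*exp(I*pi/3))*conj(exp(-2*I*pi/3))]
      = (1/6)[(11) + (1 + exp(-2*I*pi/3) + exp(-I*pi/3)) + (5 + exp(-2*I*pi/3) + 5*exp(2*I*pi/3)) + (1) + (5 + 5*exp(-2*I*pi/3) + exp(2*I*pi/3)) + (1 + exp(2*I*pi/3) + exp(I*pi/3))] = 18/6 = 3
  <chi_rho, chi_3> = (1/6)[1*(11)*conj(1) + 1*(1 + 2*exp(-I*pi/3) + exp(I*pi/3) + 3*exp(2*I*pi/3))*conj(-1) + 1*(5 + 5*exp(-2*I*pi/3) + exp(2*I*pi/3))*conj(1) + 1*(1)*conj(-1) + 1*(5 + exp(-2*I*pi/3) + 5*exp(2*I*pi/3))*conj(1) + 1*(1 + 3*exp(-2*I*pi/3) + exp(-I*pi/3) + 2*exp(I*pi/3))*conj(-1)]
      = (1/6)[(11) + (-1 - 3*exp(2*I*pi/3) - exp(I*pi/3) - 2*exp(-I*pi/3)) + (5 + 5*exp(-2*I*pi/3) + exp(2*I*pi/3)) + (-1) + (5 + exp(-2*I*pi/3) + 5*exp(2*I*pi/3)) + (-1 - 2*exp(I*pi/3) - exp(-I*pi/3) - 3*exp(-2*I*pi/3))] = 12/6 = 2
  <chi_rho, chi_4> = (1/6)[1*(11)*conj(1) + 1*(1 + 2*exp(-I*pi/3) + exp(I*pi/3) + 3*exp(2*I*pi/3))*conj(exp(-2*I*pi/3)) + 1*(5 + 5*exp(-2*I*pi/3) + exp(2*I*pi/3))*conj(exp(2*I*pi/3)) + 1*(1)*conj(1) + 1*(5 + exp(-2*I*pi/3) + 5*exp(2*I*pi/3))*conj(exp(-2*I*pi/3)) + 1*(1 + 3*exp(-2*I*pi/3) + exp(-I*pi/3) + 2*exp(I*pi/3))*conj(exp(2*I*pi/3))]
      = (1/6)[(11) + (-2) + (-4) + (1) + (-4) + (-2)] = 0/6 = 0
  <chi_rho, chi_5> = (1/6)[1*(11)*conj(1) + 1*(1 + 2*exp(-I*pi/3) + exp(I*pi/3) + 3*exp(2*I*pi/3))*conj(exp(-I*pi/3)) + 1*(5 + 5*exp(-2*I*pi/3) + exp(2*I*pi/3))*conj(exp(-2*I*pi/3)) + 1*(1)*conj(-1) + 1*(5 + exp(-2*I*pi/3) + 5*exp(2*I*pi/3))*conj(exp(2*I*pi/3)) + 1*(1 + 3*exp(-2*I*pi/3) + exp(-I*pi/3) + 2*exp(I*pi/3))*conj(exp(I*pi/3))]
      = (1/6)[(11) + (-1 + exp(2*I*pi/3) + exp(I*pi/3)) + (5 + exp(-2*I*pi/3) + 5*exp(2*I*pi/3)) + (-1) + (5 + 5*exp(-2*I*pi/3) + exp(2*I*pi/3)) + (-1 + exp(-2*I*pi/3) + exp(-I*pi/3))] = 12/6 = 2
(Exp terms are combined using exp(i*s)*conj(exp(i*t)) = exp(i*(s-t)), and sums of them are collapsed using the identity that for every m > 1 the m distinct m-th roots of unity sum to 0, e.g. 1 + exp(2*I*pi/3) + exp(-2*I*pi/3) = 0.)
Dimension check: dim(rho) = sum (mult * dim) = 3*1 + 1*1 + 3*1 + 2*1 + 0*1 + 2*1 = 11 = chi_rho(e) = 11.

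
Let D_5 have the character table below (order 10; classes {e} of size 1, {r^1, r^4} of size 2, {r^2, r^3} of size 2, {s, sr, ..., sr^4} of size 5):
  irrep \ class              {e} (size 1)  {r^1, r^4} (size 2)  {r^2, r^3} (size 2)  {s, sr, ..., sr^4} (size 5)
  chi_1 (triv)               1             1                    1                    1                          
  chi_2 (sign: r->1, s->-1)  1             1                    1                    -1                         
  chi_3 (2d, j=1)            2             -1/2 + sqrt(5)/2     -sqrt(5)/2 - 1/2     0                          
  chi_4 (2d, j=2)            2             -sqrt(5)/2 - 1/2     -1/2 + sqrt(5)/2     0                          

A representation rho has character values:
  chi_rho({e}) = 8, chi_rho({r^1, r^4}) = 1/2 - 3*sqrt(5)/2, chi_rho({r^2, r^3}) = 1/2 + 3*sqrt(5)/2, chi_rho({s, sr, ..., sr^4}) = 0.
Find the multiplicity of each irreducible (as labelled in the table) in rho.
Multiplicities: chi_1: 1, chi_2: 1, chi_3: 0, chi_4: 3.

Working: Use <chi_rho, chi> = (1/|G|) sum_C |C| * chi_rho(C) * conj(chi(C)) with |G| = 10 for each irreducible chi in the table:
  <chi_rho, chi_1> = (1/10)[1*(8)*conj(1) + 2*(1/2 - 3*sqrt(5)/2)*conj(1) + 2*(1/2 + 3*sqrt(5)/2)*conj(1) + 5*(0)*conj(1)]
      = (1/10)[(8) + (1 - 3*sqrt(5)) + (1 + 3*sqrt(5)) + (0)] = 10/10 = 1
  <chi_rho, chi_2> = (1/10)[1*(8)*conj(1) + 2*(1/2 - 3*sqrt(5)/2)*conj(1) + 2*(1/2 + 3*sqrt(5)/2)*conj(1) + 5*(0)*conj(-1)]
      = (1/10)[(8) + (1 - 3*sqrt(5)) + (1 + 3*sqrt(5)) + (0)] = 10/10 = 1
  <chi_rho, chi_3> = (1/10)[1*(8)*conj(2) + 2*(1/2 - 3*sqrt(5)/2)*conj(-1/2 + sqrt(5)/2) + 2*(1/2 + 3*sqrt(5)/2)*conj(-sqrt(5)/2 - 1/2) + 5*(0)*conj(0)]
      = (1/10)[(16) + (-8 + 2*sqrt(5)) + (-8 - 2*sqrt(5)) + (0)] = 0/10 = 0
  <chi_rho, chi_4> = (1/10)[1*(8)*conj(2) + 2*(1/2 - 3*sqrt(5)/2)*conj(-sqrt(5)/2 - 1/2) + 2*(1/2 + 3*sqrt(5)/2)*conj(-1/2 + sqrt(5)/2) + 5*(0)*conj(0)]
      = (1/10)[(16) + (sqrt(5) + 7) + (7 - sqrt(5)) + (0)] = 30/10 = 3
Dimension check: dim(rho) = sum (mult * dim) = 1*1 + 1*1 + 0*2 + 3*2 = 8 = chi_rho(e) = 8.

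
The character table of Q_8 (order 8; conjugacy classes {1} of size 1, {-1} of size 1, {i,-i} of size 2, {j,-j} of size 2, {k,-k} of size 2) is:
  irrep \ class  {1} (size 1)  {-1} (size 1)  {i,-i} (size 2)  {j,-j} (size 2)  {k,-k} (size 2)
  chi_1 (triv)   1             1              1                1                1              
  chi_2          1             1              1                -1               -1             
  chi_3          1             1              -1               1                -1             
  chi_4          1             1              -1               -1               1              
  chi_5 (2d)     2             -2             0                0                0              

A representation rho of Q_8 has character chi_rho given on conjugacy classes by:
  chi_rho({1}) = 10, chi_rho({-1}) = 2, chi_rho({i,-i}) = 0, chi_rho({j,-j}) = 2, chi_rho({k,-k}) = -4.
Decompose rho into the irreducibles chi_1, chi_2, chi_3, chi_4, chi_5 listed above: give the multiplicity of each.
Multiplicities: chi_1: 1, chi_2: 2, chi_3: 3, chi_4: 0, chi_5: 2.

Solution. Use <chi_rho, chi> = (1/|G|) sum_C |C| * chi_rho(C) * conj(chi(C)) with |G| = 8 for each irreducible chi in the table:
  <chi_rho, chi_1> = (1/8)[1*(10)*conj(1) + 1*(2)*conj(1) + 2*(0)*conj(1) + 2*(2)*conj(1) + 2*(-4)*conj(1)]
      = (1/8)[(10) + (2) + (0) + (4) + (-8)] = 8/8 = 1
  <chi_rho, chi_2> = (1/8)[1*(10)*conj(1) + 1*(2)*conj(1) + 2*(0)*conj(1) + 2*(2)*conj(-1) + 2*(-4)*conj(-1)]
      = (1/8)[(10) + (2) + (0) + (-4) + (8)] = 16/8 = 2
  <chi_rho, chi_3> = (1/8)[1*(10)*conj(1) + 1*(2)*conj(1) + 2*(0)*conj(-1) + 2*(2)*conj(1) + 2*(-4)*conj(-1)]
      = (1/8)[(10) + (2) + (0) + (4) + (8)] = 24/8 = 3
  <chi_rho, chi_4> = (1/8)[1*(10)*conj(1) + 1*(2)*conj(1) + 2*(0)*conj(-1) + 2*(2)*conj(-1) + 2*(-4)*conj(1)]
      = (1/8)[(10) + (2) + (0) + (-4) + (-8)] = 0/8 = 0
  <chi_rho, chi_5> = (1/8)[1*(10)*conj(2) + 1*(2)*conj(-2) + 2*(0)*conj(0) + 2*(2)*conj(0) + 2*(-4)*conj(0)]
      = (1/8)[(20) + (-4) + (0) + (0) + (0)] = 16/8 = 2
Dimension check: dim(rho) = sum (mult * dim) = 1*1 + 2*1 + 3*1 + 0*1 + 2*2 = 10 = chi_rho(e) = 10.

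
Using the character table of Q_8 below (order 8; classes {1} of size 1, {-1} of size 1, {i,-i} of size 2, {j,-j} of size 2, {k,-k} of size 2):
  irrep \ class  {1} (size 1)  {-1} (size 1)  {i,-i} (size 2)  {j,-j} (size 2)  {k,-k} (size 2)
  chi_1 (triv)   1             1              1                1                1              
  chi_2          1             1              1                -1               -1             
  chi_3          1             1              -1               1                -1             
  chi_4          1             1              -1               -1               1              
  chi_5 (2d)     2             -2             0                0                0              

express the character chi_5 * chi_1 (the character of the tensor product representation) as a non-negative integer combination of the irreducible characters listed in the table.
chi_5 tensor chi_1 = chi_5 (all other irreducibles have multiplicity 0).

Why: The character of a tensor product is the pointwise product (chi_5 * chi_1)(C) = chi_5(C) * chi_1(C):
  {1}: (2)*(1), {-1}: (-2)*(1), {i,-i}: (0)*(1), {j,-j}: (0)*(1), {k,-k}: (0)*(1)
so (chi_5 * chi_1) takes values
  {1} -> 2, {-1} -> -2, {i,-i} -> 0, {j,-j} -> 0, {k,-k} -> 0.
Now take the inner product of this character with each irreducible chi from the table, <chi_5*chi_1, chi> = (1/8) sum_C |C| (chi_5*chi_1)(C) conj(chi(C)):
  <chi_5*chi_1, chi_1> = (1/8)[1*(2)*conj(1) + 1*(-2)*conj(1) + 2*(0)*conj(1) + 2*(0)*conj(1) + 2*(0)*conj(1)]
      = (1/8)[(2) + (-2) + (0) + (0) + (0)] = 0/8 = 0
  <chi_5*chi_1, chi_2> = (1/8)[1*(2)*conj(1) + 1*(-2)*conj(1) + 2*(0)*conj(1) + 2*(0)*conj(-1) + 2*(0)*conj(-1)]
      = (1/8)[(2) + (-2) + (0) + (0) + (0)] = 0/8 = 0
  <chi_5*chi_1, chi_3> = (1/8)[1*(2)*conj(1) + 1*(-2)*conj(1) + 2*(0)*conj(-1) + 2*(0)*conj(1) + 2*(0)*conj(-1)]
      = (1/8)[(2) + (-2) + (0) + (0) + (0)] = 0/8 = 0
  <chi_5*chi_1, chi_4> = (1/8)[1*(2)*conj(1) + 1*(-2)*conj(1) + 2*(0)*conj(-1) + 2*(0)*conj(-1) + 2*(0)*conj(1)]
      = (1/8)[(2) + (-2) + (0) + (0) + (0)] = 0/8 = 0
  <chi_5*chi_1, chi_5> = (1/8)[1*(2)*conj(2) + 1*(-2)*conj(-2) + 2*(0)*conj(0) + 2*(0)*conj(0) + 2*(0)*conj(0)]
      = (1/8)[(4) + (4) + (0) + (0) + (0)] = 8/8 = 1
Hence the multiplicities are chi_5: 1. Dimension check: dim(chi_5)*dim(chi_1) = 2*1 = 2 and sum (mult * dim) = 1*2 = 2.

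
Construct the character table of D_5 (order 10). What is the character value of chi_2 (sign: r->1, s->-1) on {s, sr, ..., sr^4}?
Conjugacy classes: {e} of size 1, {r^1, r^4} of size 2, {r^2, r^3} of size 2, {s, sr, ..., sr^4} of size 5.
Character table:
  irrep \ class              {e} (size 1)  {r^1, r^4} (size 2)  {r^2, r^3} (size 2)  {s, sr, ..., sr^4} (size 5)
  chi_1 (triv)               1             1                    1                    1                          
  chi_2 (sign: r->1, s->-1)  1             1                    1                    -1                         
  chi_3 (2d, j=1)            2             -1/2 + sqrt(5)/2     -sqrt(5)/2 - 1/2     0                          
  chi_4 (2d, j=2)            2             -sqrt(5)/2 - 1/2     -1/2 + sqrt(5)/2     0                          

Spot check: chi_2 (sign: r->1, s->-1) on {s, sr, ..., sr^4} = -1.

Working: D_5 has order 2*5 = 10 with 4 conjugacy classes, hence 4 irreducibles. Sum of squared dims 1 + 1 + 4 + 4 = 10 = |G|. Linear characters come from the abelianisation; the 2-dimensional irreps have character r^k -> 2*cos(2*pi*j*k/5), reflections -> 0.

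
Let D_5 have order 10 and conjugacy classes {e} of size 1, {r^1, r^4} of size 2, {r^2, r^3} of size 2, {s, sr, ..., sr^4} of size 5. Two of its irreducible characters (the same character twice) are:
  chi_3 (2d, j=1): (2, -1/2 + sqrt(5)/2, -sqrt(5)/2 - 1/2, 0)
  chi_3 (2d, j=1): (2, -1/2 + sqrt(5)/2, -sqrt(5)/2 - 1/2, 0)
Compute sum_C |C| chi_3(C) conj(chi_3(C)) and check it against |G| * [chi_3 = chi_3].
Sum = 10 = |G| = 10; so <chi_3, chi_3> = 1 (norm-1 confirms irreducibility).

Why: Compute term by term over conjugacy classes (|C| * chi_3(C) * conj(chi_3(C))):
  1*(2)*conj(2) + 2*(-1/2 + sqrt(5)/2)*conj(-1/2 + sqrt(5)/2) + 2*(-sqrt(5)/2 - 1/2)*conj(-sqrt(5)/2 - 1/2) + 5*(0)*conj(0)
  = (4) + (3 - sqrt(5)) + (sqrt(5) + 3) + (0)
  = 10.
Dividing by |G| = 10 gives 10/10 = 1, matching the row-orthogonality relation <chi_3, chi_3> = [chi_3 = chi_3].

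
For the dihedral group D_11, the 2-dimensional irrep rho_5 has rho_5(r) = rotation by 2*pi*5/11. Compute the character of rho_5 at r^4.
chi_{rho_5}(r^4) = 2*cos(2*pi*5*4/11) = 2*cos(4*pi/11)

Explanation: rho_5(r^4) is rotation by angle 2*pi*5*4/11, whose trace is 2*cos(2*pi*5*4/11) = 2*cos(4*pi/11).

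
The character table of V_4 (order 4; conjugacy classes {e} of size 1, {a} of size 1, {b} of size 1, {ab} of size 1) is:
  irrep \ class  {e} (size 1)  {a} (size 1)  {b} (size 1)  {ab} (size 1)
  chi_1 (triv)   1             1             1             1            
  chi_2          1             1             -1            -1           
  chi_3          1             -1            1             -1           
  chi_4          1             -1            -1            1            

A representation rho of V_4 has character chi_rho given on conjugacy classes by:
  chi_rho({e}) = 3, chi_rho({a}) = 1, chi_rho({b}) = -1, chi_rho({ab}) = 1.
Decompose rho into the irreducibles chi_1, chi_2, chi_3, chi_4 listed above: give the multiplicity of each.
Multiplicities: chi_1: 1, chi_2: 1, chi_3: 0, chi_4: 1.

Explanation: Use <chi_rho, chi> = (1/|G|) sum_C |C| * chi_rho(C) * conj(chi(C)) with |G| = 4 for each irreducible chi in the table:
  <chi_rho, chi_1> = (1/4)[1*(3)*conj(1) + 1*(1)*conj(1) + 1*(-1)*conj(1) + 1*(1)*conj(1)]
      = (1/4)[(3) + (1) + (-1) + (1)] = 4/4 = 1
  <chi_rho, chi_2> = (1/4)[1*(3)*conj(1) + 1*(1)*conj(1) + 1*(-1)*conj(-1) + 1*(1)*conj(-1)]
      = (1/4)[(3) + (1) + (1) + (-1)] = 4/4 = 1
  <chi_rho, chi_3> = (1/4)[1*(3)*conj(1) + 1*(1)*conj(-1) + 1*(-1)*conj(1) + 1*(1)*conj(-1)]
      = (1/4)[(3) + (-1) + (-1) + (-1)] = 0/4 = 0
  <chi_rho, chi_4> = (1/4)[1*(3)*conj(1) + 1*(1)*conj(-1) + 1*(-1)*conj(-1) + 1*(1)*conj(1)]
      = (1/4)[(3) + (-1) + (1) + (1)] = 4/4 = 1
Dimension check: dim(rho) = sum (mult * dim) = 1*1 + 1*1 + 0*1 + 1*1 = 3 = chi_rho(e) = 3.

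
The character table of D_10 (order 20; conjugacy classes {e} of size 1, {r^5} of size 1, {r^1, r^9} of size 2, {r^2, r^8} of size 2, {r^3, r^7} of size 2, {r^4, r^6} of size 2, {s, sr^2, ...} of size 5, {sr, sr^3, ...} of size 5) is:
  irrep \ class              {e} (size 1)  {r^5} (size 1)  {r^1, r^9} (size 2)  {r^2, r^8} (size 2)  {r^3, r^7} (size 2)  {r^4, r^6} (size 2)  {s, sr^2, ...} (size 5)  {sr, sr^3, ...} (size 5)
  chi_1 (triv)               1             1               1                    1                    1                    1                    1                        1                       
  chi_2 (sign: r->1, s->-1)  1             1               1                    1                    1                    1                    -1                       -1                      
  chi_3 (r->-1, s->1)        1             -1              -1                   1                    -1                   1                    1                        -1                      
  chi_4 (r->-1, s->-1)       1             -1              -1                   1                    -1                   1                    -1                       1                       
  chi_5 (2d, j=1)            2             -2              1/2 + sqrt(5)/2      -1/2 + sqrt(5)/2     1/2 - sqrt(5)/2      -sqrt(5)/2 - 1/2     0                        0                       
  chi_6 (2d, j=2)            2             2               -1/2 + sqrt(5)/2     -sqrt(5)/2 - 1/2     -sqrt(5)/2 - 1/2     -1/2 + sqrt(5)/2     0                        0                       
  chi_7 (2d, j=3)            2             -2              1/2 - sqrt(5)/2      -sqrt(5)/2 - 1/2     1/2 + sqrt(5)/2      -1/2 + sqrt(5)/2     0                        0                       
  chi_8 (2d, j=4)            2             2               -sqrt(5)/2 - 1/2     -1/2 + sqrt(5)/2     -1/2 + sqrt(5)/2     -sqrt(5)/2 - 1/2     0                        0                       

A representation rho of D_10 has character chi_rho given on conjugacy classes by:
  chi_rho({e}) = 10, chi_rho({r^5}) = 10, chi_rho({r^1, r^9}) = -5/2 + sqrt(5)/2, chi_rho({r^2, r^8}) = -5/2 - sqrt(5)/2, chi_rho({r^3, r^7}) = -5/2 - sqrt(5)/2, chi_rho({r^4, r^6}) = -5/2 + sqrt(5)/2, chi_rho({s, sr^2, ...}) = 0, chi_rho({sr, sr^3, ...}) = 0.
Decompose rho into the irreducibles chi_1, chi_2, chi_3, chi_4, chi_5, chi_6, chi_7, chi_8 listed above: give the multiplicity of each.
Multiplicities: chi_1: 0, chi_2: 0, chi_3: 0, chi_4: 0, chi_5: 0, chi_6: 3, chi_7: 0, chi_8: 2.

Argument: Use <chi_rho, chi> = (1/|G|) sum_C |C| * chi_rho(C) * conj(chi(C)) with |G| = 20 for each irreducible chi in the table:
  <chi_rho, chi_1> = (1/20)[1*(10)*conj(1) + 1*(10)*conj(1) + 2*(-5/2 + sqrt(5)/2)*conj(1) + 2*(-5/2 - sqrt(5)/2)*conj(1) + 2*(-5/2 - sqrt(5)/2)*conj(1) + 2*(-5/2 + sqrt(5)/2)*conj(1) + 5*(0)*conj(1) + 5*(0)*conj(1)]
      = (1/20)[(10) + (10) + (-5 + sqrt(5)) + (-5 - sqrt(5)) + (-5 - sqrt(5)) + (-5 + sqrt(5)) + (0) + (0)] = 0/20 = 0
  <chi_rho, chi_2> = (1/20)[1*(10)*conj(1) + 1*(10)*conj(1) + 2*(-5/2 + sqrt(5)/2)*conj(1) + 2*(-5/2 - sqrt(5)/2)*conj(1) + 2*(-5/2 - sqrt(5)/2)*conj(1) + 2*(-5/2 + sqrt(5)/2)*conj(1) + 5*(0)*conj(-1) + 5*(0)*conj(-1)]
      = (1/20)[(10) + (10) + (-5 + sqrt(5)) + (-5 - sqrt(5)) + (-5 - sqrt(5)) + (-5 + sqrt(5)) + (0) + (0)] = 0/20 = 0
  <chi_rho, chi_3> = (1/20)[1*(10)*conj(1) + 1*(10)*conj(-1) + 2*(-5/2 + sqrt(5)/2)*conj(-1) + 2*(-5/2 - sqrt(5)/2)*conj(1) + 2*(-5/2 - sqrt(5)/2)*conj(-1) + 2*(-5/2 + sqrt(5)/2)*conj(1) + 5*(0)*conj(1) + 5*(0)*conj(-1)]
      = (1/20)[(10) + (-10) + (5 - sqrt(5)) + (-5 - sqrt(5)) + (sqrt(5) + 5) + (-5 + sqrt(5)) + (0) + (0)] = 0/20 = 0
  <chi_rho, chi_4> = (1/20)[1*(10)*conj(1) + 1*(10)*conj(-1) + 2*(-5/2 + sqrt(5)/2)*conj(-1) + 2*(-5/2 - sqrt(5)/2)*conj(1) + 2*(-5/2 - sqrt(5)/2)*conj(-1) + 2*(-5/2 + sqrt(5)/2)*conj(1) + 5*(0)*conj(-1) + 5*(0)*conj(1)]
      = (1/20)[(10) + (-10) + (5 - sqrt(5)) + (-5 - sqrt(5)) + (sqrt(5) + 5) + (-5 + sqrt(5)) + (0) + (0)] = 0/20 = 0
  <chi_rho, chi_5> = (1/20)[1*(10)*conj(2) + 1*(10)*conj(-2) + 2*(-5/2 + sqrt(5)/2)*conj(1/2 + sqrt(5)/2) + 2*(-5/2 - sqrt(5)/2)*conj(-1/2 + sqrt(5)/2) + 2*(-5/2 - sqrt(5)/2)*conj(1/2 - sqrt(5)/2) + 2*(-5/2 + sqrt(5)/2)*conj(-sqrt(5)/2 - 1/2) + 5*(0)*conj(0) + 5*(0)*conj(0)]
      = (1/20)[(20) + (-20) + (-2*sqrt(5)) + (-2*sqrt(5)) + (2*sqrt(5)) + (2*sqrt(5)) + (0) + (0)] = 0/20 = 0
  <chi_rho, chi_6> = (1/20)[1*(10)*conj(2) + 1*(10)*conj(2) + 2*(-5/2 + sqrt(5)/2)*conj(-1/2 + sqrt(5)/2) + 2*(-5/2 - sqrt(5)/2)*conj(-sqrt(5)/2 - 1/2) + 2*(-5/2 - sqrt(5)/2)*conj(-sqrt(5)/2 - 1/2) + 2*(-5/2 + sqrt(5)/2)*conj(-1/2 + sqrt(5)/2) + 5*(0)*conj(0) + 5*(0)*conj(0)]
      = (1/20)[(20) + (20) + (5 - 3*sqrt(5)) + (5 + 3*sqrt(5)) + (5 + 3*sqrt(5)) + (5 - 3*sqrt(5)) + (0) + (0)] = 60/20 = 3
  <chi_rho, chi_7> = (1/20)[1*(10)*conj(2) + 1*(10)*conj(-2) + 2*(-5/2 + sqrt(5)/2)*conj(1/2 - sqrt(5)/2) + 2*(-5/2 - sqrt(5)/2)*conj(-sqrt(5)/2 - 1/2) + 2*(-5/2 - sqrt(5)/2)*conj(1/2 + sqrt(5)/2) + 2*(-5/2 + sqrt(5)/2)*conj(-1/2 + sqrt(5)/2) + 5*(0)*conj(0) + 5*(0)*conj(0)]
      = (1/20)[(20) + (-20) + (-5 + 3*sqrt(5)) + (5 + 3*sqrt(5)) + (-3*sqrt(5) - 5) + (5 - 3*sqrt(5)) + (0) + (0)] = 0/20 = 0
  <chi_rho, chi_8> = (1/20)[1*(10)*conj(2) + 1*(10)*conj(2) + 2*(-5/2 + sqrt(5)/2)*conj(-sqrt(5)/2 - 1/2) + 2*(-5/2 - sqrt(5)/2)*conj(-1/2 + sqrt(5)/2) + 2*(-5/2 - sqrt(5)/2)*conj(-1/2 + sqrt(5)/2) + 2*(-5/2 + sqrt(5)/2)*conj(-sqrt(5)/2 - 1/2) + 5*(0)*conj(0) + 5*(0)*conj(0)]
      = (1/20)[(20) + (20) + (2*sqrt(5)) + (-2*sqrt(5)) + (-2*sqrt(5)) + (2*sqrt(5)) + (0) + (0)] = 40/20 = 2
Dimension check: dim(rho) = sum (mult * dim) = 0*1 + 0*1 + 0*1 + 0*1 + 0*2 + 3*2 + 0*2 + 2*2 = 10 = chi_rho(e) = 10.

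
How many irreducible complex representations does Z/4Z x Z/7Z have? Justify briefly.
28

Working: The number of irreducible complex representations of a finite group equals its number of conjugacy classes. Z/4Z x Z/7Z is abelian of order 28, so every element is its own conjugacy class: 28 classes, so Z/4Z x Z/7Z (order 28) has exactly 28 irreducible complex representations.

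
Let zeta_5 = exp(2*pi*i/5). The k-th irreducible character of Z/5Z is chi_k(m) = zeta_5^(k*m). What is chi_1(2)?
chi_1(2) = zeta_5^2 = exp(4*I*pi/5)

chi_1(2) = zeta_5^(1*2) = zeta_5^2. Since zeta_5^5 = 1, this equals zeta_5^2 = exp(2*pi*i*2/5) = exp(4*I*pi/5).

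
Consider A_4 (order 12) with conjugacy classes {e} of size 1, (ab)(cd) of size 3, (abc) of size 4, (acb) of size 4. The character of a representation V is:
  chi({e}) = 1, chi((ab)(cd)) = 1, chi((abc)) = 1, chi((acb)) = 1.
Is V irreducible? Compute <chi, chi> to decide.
Irreducible: <chi, chi> = 1.

Proof sketch: <chi, chi> = (1/|G|) sum_C |C| * |chi(C)|^2 = (1/12)[1*|1|^2 + 3*|1|^2 + 4*|1|^2 + 4*|1|^2]
  = (1/12)[(1) + (3) + (4) + (4)] = 12/12 = 1.
(Exp terms are combined using exp(i*s)*conj(exp(i*t)) = exp(i*(s-t)), and sums of them are collapsed using the identity that for every m > 1 the m distinct m-th roots of unity sum to 0, e.g. 1 + exp(2*I*pi/3) + exp(-2*I*pi/3) = 0.)
A character is irreducible iff <chi, chi> = 1, so this representation is irreducible.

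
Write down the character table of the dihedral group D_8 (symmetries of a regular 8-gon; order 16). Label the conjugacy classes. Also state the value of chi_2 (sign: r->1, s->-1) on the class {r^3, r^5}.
Conjugacy classes: {e} of size 1, {r^4} of size 1, {r^1, r^7} of size 2, {r^2, r^6} of size 2, {r^3, r^5} of size 2, {s, sr^2, ...} of size 4, {sr, sr^3, ...} of size 4.
Character table:
  irrep \ class              {e} (size 1)  {r^4} (size 1)  {r^1, r^7} (size 2)  {r^2, r^6} (size 2)  {r^3, r^5} (size 2)  {s, sr^2, ...} (size 4)  {sr, sr^3, ...} (size 4)
  chi_1 (triv)               1             1               1                    1                    1                    1                        1                       
  chi_2 (sign: r->1, s->-1)  1             1               1                    1                    1                    -1                       -1                      
  chi_3 (r->-1, s->1)        1             1               -1                   1                    -1                   1                        -1                      
  chi_4 (r->-1, s->-1)       1             1               -1                   1                    -1                   -1                       1                       
  chi_5 (2d, j=1)            2             -2              sqrt(2)              0                    -sqrt(2)             0                        0                       
  chi_6 (2d, j=2)            2             2               0                    -2                   0                    0                        0                       
  chi_7 (2d, j=3)            2             -2              -sqrt(2)             0                    sqrt(2)              0                        0                       

Spot check: chi_2 (sign: r->1, s->-1) on {r^3, r^5} = 1.

Solution. D_8 has order 2*8 = 16 with 7 conjugacy classes, hence 7 irreducibles. Sum of squared dims 1 + 1 + 1 + 1 + 4 + 4 + 4 = 16 = |G|. Linear characters come from the abelianisation; the 2-dimensional irreps have character r^k -> 2*cos(2*pi*j*k/8), reflections -> 0.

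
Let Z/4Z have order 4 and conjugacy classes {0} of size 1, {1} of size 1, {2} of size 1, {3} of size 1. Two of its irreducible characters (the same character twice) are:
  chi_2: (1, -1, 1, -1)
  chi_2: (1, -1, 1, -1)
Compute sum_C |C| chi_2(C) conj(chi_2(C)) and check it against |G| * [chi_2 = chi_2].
Sum = 4 = |G| = 4; so <chi_2, chi_2> = 1 (norm-1 confirms irreducibility).

Why: Compute term by term over conjugacy classes (|C| * chi_2(C) * conj(chi_2(C))):
  1*(1)*conj(1) + 1*(-1)*conj(-1) + 1*(1)*conj(1) + 1*(-1)*conj(-1)
  = (1) + (1) + (1) + (1)
  = 4.
(Exp terms are combined using exp(i*s)*conj(exp(i*t)) = exp(i*(s-t)), and sums of them are collapsed using the identity that for every m > 1 the m distinct m-th roots of unity sum to 0, e.g. 1 + exp(2*I*pi/3) + exp(-2*I*pi/3) = 0.)
Dividing by |G| = 4 gives 4/4 = 1, matching the row-orthogonality relation <chi_2, chi_2> = [chi_2 = chi_2].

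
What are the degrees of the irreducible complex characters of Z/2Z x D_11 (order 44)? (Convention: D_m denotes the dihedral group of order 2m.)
Dimensions: 1, 1, 1, 1, 2, 2, 2, 2, 2, 2, 2, 2, 2, 2

Proof sketch: There are 14 irreducibles (= number of conjugacy classes). Their dimensions d_i satisfy sum d_i^2 = |G| = 44: 1 + 1 + 1 + 1 + 4 + 4 + 4 + 4 + 4 + 4 + 4 + 4 + 4 + 4 = 44. (For the product with Z/2Z: each of the 2 1-dim characters of Z/2Z tensors with each irrep of D_11, giving 2 copies of each D_11-dimension.)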